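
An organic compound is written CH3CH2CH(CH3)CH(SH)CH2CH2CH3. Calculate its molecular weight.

146.29 g/mol

Element totals:
  C: 8
  H: 18
  S: 1
Molecular formula: C8H18S.
  M = 8(12.011) + 18(1.008) + 32.06
    = 96.088 + 18.144 + 32.060 = 146.292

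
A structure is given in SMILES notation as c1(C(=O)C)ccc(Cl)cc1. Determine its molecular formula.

Atom tally by fragment:
  benzene ring core → C:6 H:6
  (− 2 ring H displaced by substituents)
  + COCH3 → C:2 H:3 O:1
  + Cl → Cl:1
Element totals:
  C: 8
  H: 7
  Cl: 1
  O: 1

C8H7ClO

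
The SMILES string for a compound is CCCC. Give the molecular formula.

C4H10

Atom tally by fragment:
  CH3 → C:1 H:3
  CH2 → C:1 H:2
  CH2 → C:1 H:2
  CH3 → C:1 H:3
Element totals:
  C: 4
  H: 10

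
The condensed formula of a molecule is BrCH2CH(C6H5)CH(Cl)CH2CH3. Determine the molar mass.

Element totals:
  C: 11
  H: 14
  Br: 1
  Cl: 1
Molecular formula: C11H14BrCl.
  M = 11(12.011) + 14(1.008) + 79.904 + 35.45
    = 132.121 + 14.112 + 79.904 + 35.450 = 261.587

261.59 g/mol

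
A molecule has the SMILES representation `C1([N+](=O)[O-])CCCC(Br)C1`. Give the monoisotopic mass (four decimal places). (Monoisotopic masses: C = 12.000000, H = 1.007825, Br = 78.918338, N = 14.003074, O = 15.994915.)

206.9895

Atom tally by fragment:
  cyclohexane ring core → C:6 H:12
  (− 2 ring H displaced by substituents)
  + NO2 → N:1 O:2
  + Br → Br:1
Element totals:
  C: 6
  H: 10
  Br: 1
  N: 1
  O: 2
Molecular formula: C6H10BrNO2.
  M = 6(12.0) + 10(1.007825) + 78.918338 + 14.003074 + 2(15.994915)
    = 72.000000 + 10.078250 + 78.918338 + 14.003074 + 31.989830 = 206.989492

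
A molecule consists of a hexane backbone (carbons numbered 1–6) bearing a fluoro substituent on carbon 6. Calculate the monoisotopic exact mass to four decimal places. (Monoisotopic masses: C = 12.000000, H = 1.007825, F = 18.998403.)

104.1001

Atom tally by fragment:
  CH3 → C:1 H:3
  CH2 → C:1 H:2
  CH2 → C:1 H:2
  CH2 → C:1 H:2
  CH2 → C:1 H:2
  CH2F → C:1 H:2 F:1
Element totals:
  C: 6
  H: 13
  F: 1
Molecular formula: C6H13F.
  M = 6(12.0) + 13(1.007825) + 18.998403
    = 72.000000 + 13.101725 + 18.998403 = 104.100128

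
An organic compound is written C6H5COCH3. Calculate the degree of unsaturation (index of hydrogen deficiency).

5

Atom tally by fragment:
  benzene ring core → C:6 H:6
  (− 1 ring H displaced by substituents)
  + COCH3 → C:2 H:3 O:1
Element totals:
  C: 8
  H: 8
  O: 1
Molecular formula: C8H8O.
DoU = (2C + 2 + N − H − X) / 2 = (2·8 + 2 + 0 − 8 − 0) / 2 = 5.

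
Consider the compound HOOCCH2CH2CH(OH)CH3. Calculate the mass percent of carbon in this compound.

Atom tally by fragment:
  HOOCCH2 → C:2 H:3 O:2
  CH2 → C:1 H:2
  CH(OH) → C:1 H:2 O:1
  CH3 → C:1 H:3
Element totals:
  C: 5
  H: 10
  O: 3
Molecular formula: C5H10O3.
Molar mass = 118.132 g/mol.
Mass from C: 5 × 12.011 = 60.055 g/mol.
%C = 60.055 / 118.132 × 100 = 50.84%.

50.84%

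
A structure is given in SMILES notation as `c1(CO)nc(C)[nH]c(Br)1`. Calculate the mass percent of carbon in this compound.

31.44%

Atom tally by fragment:
  imidazole ring core → C:3 H:4 N:2
  (− 3 ring H displaced by substituents)
  + CH2OH → C:1 H:3 O:1
  + CH3 → C:1 H:3
  + Br → Br:1
Element totals:
  C: 5
  H: 7
  Br: 1
  N: 2
  O: 1
Molecular formula: C5H7BrN2O.
Molar mass = 191.028 g/mol.
Mass from C: 5 × 12.011 = 60.055 g/mol.
%C = 60.055 / 191.028 × 100 = 31.44%.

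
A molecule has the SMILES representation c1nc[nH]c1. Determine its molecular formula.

Atom tally by fragment:
  imidazole ring core → C:3 H:4 N:2
Element totals:
  C: 3
  H: 4
  N: 2

C3H4N2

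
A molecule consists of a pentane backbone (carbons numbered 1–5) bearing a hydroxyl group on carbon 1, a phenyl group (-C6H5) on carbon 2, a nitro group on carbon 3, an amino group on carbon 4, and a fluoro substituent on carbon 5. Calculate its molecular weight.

Atom tally by fragment:
  HOCH2 → C:1 H:3 O:1
  CH(C6H5) → C:7 H:6
  CH(NO2) → C:1 H:1 N:1 O:2
  CH(NH2) → C:1 H:3 N:1
  CH2F → C:1 H:2 F:1
Element totals:
  C: 11
  H: 15
  F: 1
  N: 2
  O: 3
Molecular formula: C11H15FN2O3.
  M = 11(12.011) + 15(1.008) + 18.998 + 2(14.007) + 3(15.999)
    = 132.121 + 15.120 + 18.998 + 28.014 + 47.997 = 242.250

242.25 g/mol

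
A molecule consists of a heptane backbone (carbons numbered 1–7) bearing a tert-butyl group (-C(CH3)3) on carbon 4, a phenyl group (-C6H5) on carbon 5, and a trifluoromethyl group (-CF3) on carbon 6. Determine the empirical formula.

C6H9F

Atom tally by fragment:
  CH3 → C:1 H:3
  CH2 → C:1 H:2
  CH2 → C:1 H:2
  CH(C(CH3)3) → C:5 H:10
  CH(C6H5) → C:7 H:6
  CH(CF3) → C:2 H:1 F:3
  CH3 → C:1 H:3
Element totals:
  C: 18
  H: 27
  F: 3
Molecular formula: C18H27F3.
gcd of subscripts = 3; dividing each by 3:
  C: 18/3 = 6
  F: 3/3 = 1
  H: 27/3 = 9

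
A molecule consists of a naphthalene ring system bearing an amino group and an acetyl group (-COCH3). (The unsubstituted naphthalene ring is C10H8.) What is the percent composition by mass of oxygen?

Atom tally by fragment:
  naphthalene ring system core → C:10 H:8
  (− 2 ring H displaced by substituents)
  + NH2 → N:1 H:2
  + COCH3 → C:2 H:3 O:1
Element totals:
  C: 12
  H: 11
  N: 1
  O: 1
Molecular formula: C12H11NO.
Molar mass = 185.226 g/mol.
Mass from O: 1 × 15.999 = 15.999 g/mol.
%O = 15.999 / 185.226 × 100 = 8.64%.

8.64%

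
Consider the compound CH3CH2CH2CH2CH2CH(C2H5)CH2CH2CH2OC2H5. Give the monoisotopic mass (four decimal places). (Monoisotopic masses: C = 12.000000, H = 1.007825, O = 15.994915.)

200.2140

Atom tally by fragment:
  CH3 → C:1 H:3
  CH2 → C:1 H:2
  CH2 → C:1 H:2
  CH2 → C:1 H:2
  CH2 → C:1 H:2
  CH(C2H5) → C:3 H:6
  CH2 → C:1 H:2
  CH2 → C:1 H:2
  CH2OC2H5 → C:3 H:7 O:1
Element totals:
  C: 13
  H: 28
  O: 1
Molecular formula: C13H28O.
  M = 13(12.0) + 28(1.007825) + 15.994915
    = 156.000000 + 28.219100 + 15.994915 = 200.214015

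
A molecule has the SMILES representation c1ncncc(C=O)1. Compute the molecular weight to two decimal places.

108.10 g/mol

Atom tally by fragment:
  pyrimidine ring core → C:4 H:4 N:2
  (− 1 ring H displaced by substituents)
  + CHO → C:1 H:1 O:1
Element totals:
  C: 5
  H: 4
  N: 2
  O: 1
Molecular formula: C5H4N2O.
  M = 5(12.011) + 4(1.008) + 2(14.007) + 15.999
    = 60.055 + 4.032 + 28.014 + 15.999 = 108.100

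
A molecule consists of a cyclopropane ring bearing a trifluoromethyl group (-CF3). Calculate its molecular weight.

Atom tally by fragment:
  cyclopropane ring core → C:3 H:6
  (− 1 ring H displaced by substituents)
  + CF3 → C:1 F:3
Element totals:
  C: 4
  H: 5
  F: 3
Molecular formula: C4H5F3.
  M = 4(12.011) + 5(1.008) + 3(18.998)
    = 48.044 + 5.040 + 56.994 = 110.078

110.08 g/mol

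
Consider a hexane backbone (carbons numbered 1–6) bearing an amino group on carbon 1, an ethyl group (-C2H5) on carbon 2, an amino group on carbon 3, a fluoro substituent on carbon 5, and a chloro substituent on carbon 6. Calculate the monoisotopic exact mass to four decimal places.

196.1143

Atom tally by fragment:
  H2NCH2 → C:1 H:4 N:1
  CH(C2H5) → C:3 H:6
  CH(NH2) → C:1 H:3 N:1
  CH2 → C:1 H:2
  CH(F) → C:1 H:1 F:1
  CH2Cl → C:1 H:2 Cl:1
Element totals:
  C: 8
  H: 18
  Cl: 1
  F: 1
  N: 2
Molecular formula: C8H18ClFN2.
  M = 8(12.0) + 18(1.007825) + 34.968853 + 18.998403 + 2(14.003074)
    = 96.000000 + 18.140850 + 34.968853 + 18.998403 + 28.006148 = 196.114254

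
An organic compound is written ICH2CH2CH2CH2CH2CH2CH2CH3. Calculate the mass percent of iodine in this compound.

52.85%

Atom tally by fragment:
  ICH2 → C:1 H:2 I:1
  CH2 → C:1 H:2
  CH2 → C:1 H:2
  CH2 → C:1 H:2
  CH2 → C:1 H:2
  CH2 → C:1 H:2
  CH2 → C:1 H:2
  CH3 → C:1 H:3
Element totals:
  C: 8
  H: 17
  I: 1
Molecular formula: C8H17I.
Molar mass = 240.128 g/mol.
Mass from I: 1 × 126.904 = 126.904 g/mol.
%I = 126.904 / 240.128 × 100 = 52.85%.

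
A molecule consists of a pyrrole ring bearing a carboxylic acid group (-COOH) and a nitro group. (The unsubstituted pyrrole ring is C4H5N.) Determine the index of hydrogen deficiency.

Atom tally by fragment:
  pyrrole ring core → C:4 H:5 N:1
  (− 2 ring H displaced by substituents)
  + COOH → C:1 H:1 O:2
  + NO2 → N:1 O:2
Element totals:
  C: 5
  H: 4
  N: 2
  O: 4
Molecular formula: C5H4N2O4.
DoU = (2C + 2 + N − H − X) / 2 = (2·5 + 2 + 2 − 4 − 0) / 2 = 5.

5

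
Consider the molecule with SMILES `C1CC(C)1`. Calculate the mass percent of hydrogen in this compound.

14.37%

Atom tally by fragment:
  cyclopropane ring core → C:3 H:6
  (− 1 ring H displaced by substituents)
  + CH3 → C:1 H:3
Element totals:
  C: 4
  H: 8
Molecular formula: C4H8.
Molar mass = 56.108 g/mol.
Mass from H: 8 × 1.008 = 8.064 g/mol.
%H = 8.064 / 56.108 × 100 = 14.37%.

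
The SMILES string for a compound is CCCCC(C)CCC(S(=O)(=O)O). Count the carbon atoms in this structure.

Atom tally by fragment:
  CH3 → C:1 H:3
  CH2 → C:1 H:2
  CH2 → C:1 H:2
  CH2 → C:1 H:2
  CH(CH3) → C:2 H:4
  CH2 → C:1 H:2
  CH2 → C:1 H:2
  CH2SO3H → C:1 H:3 S:1 O:3
Element totals:
  C: 9
  H: 20
  O: 3
  S: 1

9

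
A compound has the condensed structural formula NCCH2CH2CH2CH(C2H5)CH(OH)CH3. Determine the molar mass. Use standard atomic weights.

155.24 g/mol

Atom tally by fragment:
  NCCH2 → C:2 H:2 N:1
  CH2 → C:1 H:2
  CH2 → C:1 H:2
  CH(C2H5) → C:3 H:6
  CH(OH) → C:1 H:2 O:1
  CH3 → C:1 H:3
Element totals:
  C: 9
  H: 17
  N: 1
  O: 1
Molecular formula: C9H17NO.
  M = 9(12.011) + 17(1.008) + 14.007 + 15.999
    = 108.099 + 17.136 + 14.007 + 15.999 = 155.241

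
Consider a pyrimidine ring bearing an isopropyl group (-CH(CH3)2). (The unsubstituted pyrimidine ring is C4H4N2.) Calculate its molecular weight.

Atom tally by fragment:
  pyrimidine ring core → C:4 H:4 N:2
  (− 1 ring H displaced by substituents)
  + CH(CH3)2 → C:3 H:7
Element totals:
  C: 7
  H: 10
  N: 2
Molecular formula: C7H10N2.
  M = 7(12.011) + 10(1.008) + 2(14.007)
    = 84.077 + 10.080 + 28.014 = 122.171

122.17 g/mol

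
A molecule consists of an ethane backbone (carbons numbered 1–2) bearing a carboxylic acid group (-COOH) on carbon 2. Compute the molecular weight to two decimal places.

Atom tally by fragment:
  CH3 → C:1 H:3
  CH2COOH → C:2 H:3 O:2
Element totals:
  C: 3
  H: 6
  O: 2
Molecular formula: C3H6O2.
  M = 3(12.011) + 6(1.008) + 2(15.999)
    = 36.033 + 6.048 + 31.998 = 74.079

74.08 g/mol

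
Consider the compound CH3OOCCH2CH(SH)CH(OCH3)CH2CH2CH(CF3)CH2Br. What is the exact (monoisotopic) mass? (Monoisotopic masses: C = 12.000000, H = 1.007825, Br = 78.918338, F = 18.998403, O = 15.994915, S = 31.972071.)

366.0112

Element totals:
  C: 11
  H: 18
  Br: 1
  F: 3
  O: 3
  S: 1
Molecular formula: C11H18BrF3O3S.
  M = 11(12.0) + 18(1.007825) + 78.918338 + 3(18.998403) + 3(15.994915) + 31.972071
    = 132.000000 + 18.140850 + 78.918338 + 56.995209 + 47.984745 + 31.972071 = 366.011213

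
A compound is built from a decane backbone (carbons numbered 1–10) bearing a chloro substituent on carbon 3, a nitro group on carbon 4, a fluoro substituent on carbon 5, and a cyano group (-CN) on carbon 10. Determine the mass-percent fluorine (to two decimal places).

7.18%

Atom tally by fragment:
  CH3 → C:1 H:3
  CH2 → C:1 H:2
  CH(Cl) → C:1 H:1 Cl:1
  CH(NO2) → C:1 H:1 N:1 O:2
  CH(F) → C:1 H:1 F:1
  CH2 → C:1 H:2
  CH2 → C:1 H:2
  CH2 → C:1 H:2
  CH2 → C:1 H:2
  CH2CN → C:2 H:2 N:1
Element totals:
  C: 11
  H: 18
  Cl: 1
  F: 1
  N: 2
  O: 2
Molecular formula: C11H18ClFN2O2.
Molar mass = 264.725 g/mol.
Mass from F: 1 × 18.998 = 18.998 g/mol.
%F = 18.998 / 264.725 × 100 = 7.18%.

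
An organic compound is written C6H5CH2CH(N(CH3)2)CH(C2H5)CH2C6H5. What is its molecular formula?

Element totals:
  C: 20
  H: 27
  N: 1

C20H27N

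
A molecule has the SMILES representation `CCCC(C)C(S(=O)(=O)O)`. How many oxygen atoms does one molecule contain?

Atom tally by fragment:
  CH3 → C:1 H:3
  CH2 → C:1 H:2
  CH2 → C:1 H:2
  CH(CH3) → C:2 H:4
  CH2SO3H → C:1 H:3 S:1 O:3
Element totals:
  C: 6
  H: 14
  O: 3
  S: 1

3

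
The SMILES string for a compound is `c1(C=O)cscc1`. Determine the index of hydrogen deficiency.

4

Atom tally by fragment:
  thiophene ring core → C:4 H:4 S:1
  (− 1 ring H displaced by substituents)
  + CHO → C:1 H:1 O:1
Element totals:
  C: 5
  H: 4
  O: 1
  S: 1
Molecular formula: C5H4OS.
DoU = (2C + 2 + N − H − X) / 2 = (2·5 + 2 + 0 − 4 − 0) / 2 = 4.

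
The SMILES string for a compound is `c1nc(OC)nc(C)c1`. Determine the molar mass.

Atom tally by fragment:
  pyrimidine ring core → C:4 H:4 N:2
  (− 2 ring H displaced by substituents)
  + OCH3 → C:1 H:3 O:1
  + CH3 → C:1 H:3
Element totals:
  C: 6
  H: 8
  N: 2
  O: 1
Molecular formula: C6H8N2O.
  M = 6(12.011) + 8(1.008) + 2(14.007) + 15.999
    = 72.066 + 8.064 + 28.014 + 15.999 = 124.143

124.14 g/mol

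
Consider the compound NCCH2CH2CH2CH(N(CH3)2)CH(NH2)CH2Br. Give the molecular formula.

C9H18BrN3

Atom tally by fragment:
  NCCH2 → C:2 H:2 N:1
  CH2 → C:1 H:2
  CH2 → C:1 H:2
  CH(N(CH3)2) → C:3 H:7 N:1
  CH(NH2) → C:1 H:3 N:1
  CH2Br → C:1 H:2 Br:1
Element totals:
  C: 9
  H: 18
  Br: 1
  N: 3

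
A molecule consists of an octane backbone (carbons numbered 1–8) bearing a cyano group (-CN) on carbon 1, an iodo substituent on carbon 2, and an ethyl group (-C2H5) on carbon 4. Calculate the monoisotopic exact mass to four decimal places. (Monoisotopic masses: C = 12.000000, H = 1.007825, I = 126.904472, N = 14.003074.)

Atom tally by fragment:
  NCCH2 → C:2 H:2 N:1
  CH(I) → C:1 H:1 I:1
  CH2 → C:1 H:2
  CH(C2H5) → C:3 H:6
  CH2 → C:1 H:2
  CH2 → C:1 H:2
  CH2 → C:1 H:2
  CH3 → C:1 H:3
Element totals:
  C: 11
  H: 20
  I: 1
  N: 1
Molecular formula: C11H20IN.
  M = 11(12.0) + 20(1.007825) + 126.904472 + 14.003074
    = 132.000000 + 20.156500 + 126.904472 + 14.003074 = 293.064046

293.0640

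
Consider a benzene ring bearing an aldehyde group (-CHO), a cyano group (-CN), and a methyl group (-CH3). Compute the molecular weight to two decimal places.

145.16 g/mol

Atom tally by fragment:
  benzene ring core → C:6 H:6
  (− 3 ring H displaced by substituents)
  + CHO → C:1 H:1 O:1
  + CN → C:1 N:1
  + CH3 → C:1 H:3
Element totals:
  C: 9
  H: 7
  N: 1
  O: 1
Molecular formula: C9H7NO.
  M = 9(12.011) + 7(1.008) + 14.007 + 15.999
    = 108.099 + 7.056 + 14.007 + 15.999 = 145.161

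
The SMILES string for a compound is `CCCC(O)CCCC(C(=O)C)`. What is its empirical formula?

C5H10O

Atom tally by fragment:
  CH3 → C:1 H:3
  CH2 → C:1 H:2
  CH2 → C:1 H:2
  CH(OH) → C:1 H:2 O:1
  CH2 → C:1 H:2
  CH2 → C:1 H:2
  CH2 → C:1 H:2
  CH2COCH3 → C:3 H:5 O:1
Element totals:
  C: 10
  H: 20
  O: 2
Molecular formula: C10H20O2.
gcd of subscripts = 2; dividing each by 2:
  C: 10/2 = 5
  H: 20/2 = 10
  O: 2/2 = 1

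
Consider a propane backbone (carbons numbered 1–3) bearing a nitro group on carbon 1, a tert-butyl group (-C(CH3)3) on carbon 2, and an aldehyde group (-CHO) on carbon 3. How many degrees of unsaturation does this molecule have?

Atom tally by fragment:
  O2NCH2 → C:1 H:2 N:1 O:2
  CH(C(CH3)3) → C:5 H:10
  CH2CHO → C:2 H:3 O:1
Element totals:
  C: 8
  H: 15
  N: 1
  O: 3
Molecular formula: C8H15NO3.
DoU = (2C + 2 + N − H − X) / 2 = (2·8 + 2 + 1 − 15 − 0) / 2 = 2.

2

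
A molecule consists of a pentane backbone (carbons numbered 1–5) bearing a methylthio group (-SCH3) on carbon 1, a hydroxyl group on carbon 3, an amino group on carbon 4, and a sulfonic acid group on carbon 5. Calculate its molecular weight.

229.31 g/mol

Atom tally by fragment:
  CH3SCH2 → C:2 H:5 S:1
  CH2 → C:1 H:2
  CH(OH) → C:1 H:2 O:1
  CH(NH2) → C:1 H:3 N:1
  CH2SO3H → C:1 H:3 S:1 O:3
Element totals:
  C: 6
  H: 15
  N: 1
  O: 4
  S: 2
Molecular formula: C6H15NO4S2.
  M = 6(12.011) + 15(1.008) + 14.007 + 4(15.999) + 2(32.06)
    = 72.066 + 15.120 + 14.007 + 63.996 + 64.120 = 229.309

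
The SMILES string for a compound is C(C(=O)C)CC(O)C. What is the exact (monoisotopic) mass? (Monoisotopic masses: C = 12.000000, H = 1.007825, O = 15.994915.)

Atom tally by fragment:
  CH3COCH2 → C:3 H:5 O:1
  CH2 → C:1 H:2
  CH(OH) → C:1 H:2 O:1
  CH3 → C:1 H:3
Element totals:
  C: 6
  H: 12
  O: 2
Molecular formula: C6H12O2.
  M = 6(12.0) + 12(1.007825) + 2(15.994915)
    = 72.000000 + 12.093900 + 31.989830 = 116.083730

116.0837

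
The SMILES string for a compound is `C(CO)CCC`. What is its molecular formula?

C5H12O

Atom tally by fragment:
  HOCH2CH2 → C:2 H:5 O:1
  CH2 → C:1 H:2
  CH2 → C:1 H:2
  CH3 → C:1 H:3
Element totals:
  C: 5
  H: 12
  O: 1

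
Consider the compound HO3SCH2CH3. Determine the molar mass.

Element totals:
  C: 2
  H: 6
  O: 3
  S: 1
Molecular formula: C2H6O3S.
  M = 2(12.011) + 6(1.008) + 3(15.999) + 32.06
    = 24.022 + 6.048 + 47.997 + 32.060 = 110.127

110.13 g/mol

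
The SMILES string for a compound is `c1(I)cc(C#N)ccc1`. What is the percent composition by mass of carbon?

Atom tally by fragment:
  benzene ring core → C:6 H:6
  (− 2 ring H displaced by substituents)
  + I → I:1
  + CN → C:1 N:1
Element totals:
  C: 7
  H: 4
  I: 1
  N: 1
Molecular formula: C7H4IN.
Molar mass = 229.020 g/mol.
Mass from C: 7 × 12.011 = 84.077 g/mol.
%C = 84.077 / 229.020 × 100 = 36.71%.

36.71%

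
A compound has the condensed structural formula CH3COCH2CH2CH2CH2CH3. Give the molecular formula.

Atom tally by fragment:
  CH3COCH2 → C:3 H:5 O:1
  CH2 → C:1 H:2
  CH2 → C:1 H:2
  CH2 → C:1 H:2
  CH3 → C:1 H:3
Element totals:
  C: 7
  H: 14
  O: 1

C7H14O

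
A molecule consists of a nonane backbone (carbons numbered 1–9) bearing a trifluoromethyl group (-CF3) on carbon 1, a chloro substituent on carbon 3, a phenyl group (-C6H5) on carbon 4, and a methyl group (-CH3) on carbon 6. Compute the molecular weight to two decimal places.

Atom tally by fragment:
  F3CCH2 → C:2 H:2 F:3
  CH2 → C:1 H:2
  CH(Cl) → C:1 H:1 Cl:1
  CH(C6H5) → C:7 H:6
  CH2 → C:1 H:2
  CH(CH3) → C:2 H:4
  CH2 → C:1 H:2
  CH2 → C:1 H:2
  CH3 → C:1 H:3
Element totals:
  C: 17
  H: 24
  Cl: 1
  F: 3
Molecular formula: C17H24ClF3.
  M = 17(12.011) + 24(1.008) + 35.45 + 3(18.998)
    = 204.187 + 24.192 + 35.450 + 56.994 = 320.823

320.82 g/mol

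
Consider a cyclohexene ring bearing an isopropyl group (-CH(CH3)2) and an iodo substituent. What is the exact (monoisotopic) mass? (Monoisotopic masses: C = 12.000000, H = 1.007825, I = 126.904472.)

Atom tally by fragment:
  cyclohexene ring core → C:6 H:10
  (− 2 ring H displaced by substituents)
  + CH(CH3)2 → C:3 H:7
  + I → I:1
Element totals:
  C: 9
  H: 15
  I: 1
Molecular formula: C9H15I.
  M = 9(12.0) + 15(1.007825) + 126.904472
    = 108.000000 + 15.117375 + 126.904472 = 250.021847

250.0218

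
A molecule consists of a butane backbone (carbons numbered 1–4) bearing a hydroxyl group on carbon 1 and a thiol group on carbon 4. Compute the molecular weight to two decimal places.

Atom tally by fragment:
  HOCH2 → C:1 H:3 O:1
  CH2 → C:1 H:2
  CH2 → C:1 H:2
  CH2SH → C:1 H:3 S:1
Element totals:
  C: 4
  H: 10
  O: 1
  S: 1
Molecular formula: C4H10OS.
  M = 4(12.011) + 10(1.008) + 15.999 + 32.06
    = 48.044 + 10.080 + 15.999 + 32.060 = 106.183

106.18 g/mol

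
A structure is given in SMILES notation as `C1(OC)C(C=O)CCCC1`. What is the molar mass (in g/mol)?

142.20 g/mol

Atom tally by fragment:
  cyclohexane ring core → C:6 H:12
  (− 2 ring H displaced by substituents)
  + OCH3 → C:1 H:3 O:1
  + CHO → C:1 H:1 O:1
Element totals:
  C: 8
  H: 14
  O: 2
Molecular formula: C8H14O2.
  M = 8(12.011) + 14(1.008) + 2(15.999)
    = 96.088 + 14.112 + 31.998 = 142.198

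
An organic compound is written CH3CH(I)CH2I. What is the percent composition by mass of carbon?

12.18%

Atom tally by fragment:
  CH3 → C:1 H:3
  CH(I) → C:1 H:1 I:1
  CH2I → C:1 H:2 I:1
Element totals:
  C: 3
  H: 6
  I: 2
Molecular formula: C3H6I2.
Molar mass = 295.889 g/mol.
Mass from C: 3 × 12.011 = 36.033 g/mol.
%C = 36.033 / 295.889 × 100 = 12.18%.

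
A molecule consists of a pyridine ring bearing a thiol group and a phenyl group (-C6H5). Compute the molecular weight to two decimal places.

Atom tally by fragment:
  pyridine ring core → C:5 H:5 N:1
  (− 2 ring H displaced by substituents)
  + SH → S:1 H:1
  + C6H5 → C:6 H:5
Element totals:
  C: 11
  H: 9
  N: 1
  S: 1
Molecular formula: C11H9NS.
  M = 11(12.011) + 9(1.008) + 14.007 + 32.06
    = 132.121 + 9.072 + 14.007 + 32.060 = 187.260

187.26 g/mol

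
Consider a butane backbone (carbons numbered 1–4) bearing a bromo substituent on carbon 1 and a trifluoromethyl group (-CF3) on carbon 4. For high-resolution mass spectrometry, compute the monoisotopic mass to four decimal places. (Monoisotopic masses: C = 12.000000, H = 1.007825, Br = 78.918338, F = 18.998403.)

Atom tally by fragment:
  BrCH2 → C:1 H:2 Br:1
  CH2 → C:1 H:2
  CH2 → C:1 H:2
  CH2CF3 → C:2 H:2 F:3
Element totals:
  C: 5
  H: 8
  Br: 1
  F: 3
Molecular formula: C5H8BrF3.
  M = 5(12.0) + 8(1.007825) + 78.918338 + 3(18.998403)
    = 60.000000 + 8.062600 + 78.918338 + 56.995209 = 203.976147

203.9761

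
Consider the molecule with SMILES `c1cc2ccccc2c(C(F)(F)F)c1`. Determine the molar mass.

Atom tally by fragment:
  naphthalene ring system core → C:10 H:8
  (− 1 ring H displaced by substituents)
  + CF3 → C:1 F:3
Element totals:
  C: 11
  H: 7
  F: 3
Molecular formula: C11H7F3.
  M = 11(12.011) + 7(1.008) + 3(18.998)
    = 132.121 + 7.056 + 56.994 = 196.171

196.17 g/mol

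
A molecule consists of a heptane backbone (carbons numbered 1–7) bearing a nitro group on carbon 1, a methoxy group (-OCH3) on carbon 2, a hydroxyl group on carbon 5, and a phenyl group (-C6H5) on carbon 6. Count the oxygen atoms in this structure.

4

Atom tally by fragment:
  O2NCH2 → C:1 H:2 N:1 O:2
  CH(OCH3) → C:2 H:4 O:1
  CH2 → C:1 H:2
  CH2 → C:1 H:2
  CH(OH) → C:1 H:2 O:1
  CH(C6H5) → C:7 H:6
  CH3 → C:1 H:3
Element totals:
  C: 14
  H: 21
  N: 1
  O: 4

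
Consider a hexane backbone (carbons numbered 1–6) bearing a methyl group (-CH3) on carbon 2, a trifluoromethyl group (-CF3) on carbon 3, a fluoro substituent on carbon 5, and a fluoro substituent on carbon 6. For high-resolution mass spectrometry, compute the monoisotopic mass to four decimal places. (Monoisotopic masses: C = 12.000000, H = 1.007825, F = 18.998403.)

204.0937

Atom tally by fragment:
  CH3 → C:1 H:3
  CH(CH3) → C:2 H:4
  CH(CF3) → C:2 H:1 F:3
  CH2 → C:1 H:2
  CH(F) → C:1 H:1 F:1
  CH2F → C:1 H:2 F:1
Element totals:
  C: 8
  H: 13
  F: 5
Molecular formula: C8H13F5.
  M = 8(12.0) + 13(1.007825) + 5(18.998403)
    = 96.000000 + 13.101725 + 94.992015 = 204.093740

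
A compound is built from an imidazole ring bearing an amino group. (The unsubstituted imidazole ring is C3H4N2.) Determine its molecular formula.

C3H5N3

Atom tally by fragment:
  imidazole ring core → C:3 H:4 N:2
  (− 1 ring H displaced by substituents)
  + NH2 → N:1 H:2
Element totals:
  C: 3
  H: 5
  N: 3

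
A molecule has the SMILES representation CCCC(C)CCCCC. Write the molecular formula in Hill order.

Atom tally by fragment:
  CH3 → C:1 H:3
  CH2 → C:1 H:2
  CH2 → C:1 H:2
  CH(CH3) → C:2 H:4
  CH2 → C:1 H:2
  CH2 → C:1 H:2
  CH2 → C:1 H:2
  CH2 → C:1 H:2
  CH3 → C:1 H:3
Element totals:
  C: 10
  H: 22

C10H22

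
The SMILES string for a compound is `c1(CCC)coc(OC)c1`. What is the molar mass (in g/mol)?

140.18 g/mol

Atom tally by fragment:
  furan ring core → C:4 H:4 O:1
  (− 2 ring H displaced by substituents)
  + CH2CH2CH3 → C:3 H:7
  + OCH3 → C:1 H:3 O:1
Element totals:
  C: 8
  H: 12
  O: 2
Molecular formula: C8H12O2.
  M = 8(12.011) + 12(1.008) + 2(15.999)
    = 96.088 + 12.096 + 31.998 = 140.182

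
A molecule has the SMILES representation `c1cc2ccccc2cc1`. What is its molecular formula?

C10H8

Atom tally by fragment:
  naphthalene ring system core → C:10 H:8
Element totals:
  C: 10
  H: 8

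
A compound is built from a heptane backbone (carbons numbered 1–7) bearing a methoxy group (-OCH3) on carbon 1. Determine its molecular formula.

C8H18O

Atom tally by fragment:
  CH3OCH2 → C:2 H:5 O:1
  CH2 → C:1 H:2
  CH2 → C:1 H:2
  CH2 → C:1 H:2
  CH2 → C:1 H:2
  CH2 → C:1 H:2
  CH3 → C:1 H:3
Element totals:
  C: 8
  H: 18
  O: 1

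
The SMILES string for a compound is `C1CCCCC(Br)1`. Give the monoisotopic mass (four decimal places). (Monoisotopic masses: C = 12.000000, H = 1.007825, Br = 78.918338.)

Atom tally by fragment:
  cyclohexane ring core → C:6 H:12
  (− 1 ring H displaced by substituents)
  + Br → Br:1
Element totals:
  C: 6
  H: 11
  Br: 1
Molecular formula: C6H11Br.
  M = 6(12.0) + 11(1.007825) + 78.918338
    = 72.000000 + 11.086075 + 78.918338 = 162.004413

162.0044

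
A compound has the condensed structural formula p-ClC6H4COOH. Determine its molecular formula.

C7H5ClO2

Atom tally by fragment:
  benzene ring core → C:6 H:6
  (− 2 ring H displaced by substituents)
  + Cl → Cl:1
  + COOH → C:1 H:1 O:2
Element totals:
  C: 7
  H: 5
  Cl: 1
  O: 2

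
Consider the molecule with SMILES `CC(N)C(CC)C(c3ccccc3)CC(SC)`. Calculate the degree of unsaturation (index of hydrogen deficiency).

4

Atom tally by fragment:
  CH3 → C:1 H:3
  CH(NH2) → C:1 H:3 N:1
  CH(C2H5) → C:3 H:6
  CH(C6H5) → C:7 H:6
  CH2 → C:1 H:2
  CH2SCH3 → C:2 H:5 S:1
Element totals:
  C: 15
  H: 25
  N: 1
  S: 1
Molecular formula: C15H25NS.
DoU = (2C + 2 + N − H − X) / 2 = (2·15 + 2 + 1 − 25 − 0) / 2 = 4.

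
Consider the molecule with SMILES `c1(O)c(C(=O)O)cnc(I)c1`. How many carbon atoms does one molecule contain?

Atom tally by fragment:
  pyridine ring core → C:5 H:5 N:1
  (− 3 ring H displaced by substituents)
  + OH → O:1 H:1
  + COOH → C:1 H:1 O:2
  + I → I:1
Element totals:
  C: 6
  H: 4
  I: 1
  N: 1
  O: 3

6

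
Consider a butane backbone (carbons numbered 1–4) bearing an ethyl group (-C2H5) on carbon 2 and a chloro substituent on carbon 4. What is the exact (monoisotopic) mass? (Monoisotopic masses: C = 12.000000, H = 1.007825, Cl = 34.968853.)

120.0706

Atom tally by fragment:
  CH3 → C:1 H:3
  CH(C2H5) → C:3 H:6
  CH2 → C:1 H:2
  CH2Cl → C:1 H:2 Cl:1
Element totals:
  C: 6
  H: 13
  Cl: 1
Molecular formula: C6H13Cl.
  M = 6(12.0) + 13(1.007825) + 34.968853
    = 72.000000 + 13.101725 + 34.968853 = 120.070578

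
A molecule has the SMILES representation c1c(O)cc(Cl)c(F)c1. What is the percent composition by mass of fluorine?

12.96%

Atom tally by fragment:
  benzene ring core → C:6 H:6
  (− 3 ring H displaced by substituents)
  + OH → O:1 H:1
  + Cl → Cl:1
  + F → F:1
Element totals:
  C: 6
  H: 4
  Cl: 1
  F: 1
  O: 1
Molecular formula: C6H4ClFO.
Molar mass = 146.545 g/mol.
Mass from F: 1 × 18.998 = 18.998 g/mol.
%F = 18.998 / 146.545 × 100 = 12.96%.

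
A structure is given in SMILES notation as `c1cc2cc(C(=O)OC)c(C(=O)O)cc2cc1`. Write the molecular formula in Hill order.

C13H10O4

Atom tally by fragment:
  naphthalene ring system core → C:10 H:8
  (− 2 ring H displaced by substituents)
  + COOCH3 → C:2 H:3 O:2
  + COOH → C:1 H:1 O:2
Element totals:
  C: 13
  H: 10
  O: 4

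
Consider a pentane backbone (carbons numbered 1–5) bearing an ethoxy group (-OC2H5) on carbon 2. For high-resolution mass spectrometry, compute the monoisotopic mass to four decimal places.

116.1201

Atom tally by fragment:
  CH3 → C:1 H:3
  CH(OC2H5) → C:3 H:6 O:1
  CH2 → C:1 H:2
  CH2 → C:1 H:2
  CH3 → C:1 H:3
Element totals:
  C: 7
  H: 16
  O: 1
Molecular formula: C7H16O.
  M = 7(12.0) + 16(1.007825) + 15.994915
    = 84.000000 + 16.125200 + 15.994915 = 116.120115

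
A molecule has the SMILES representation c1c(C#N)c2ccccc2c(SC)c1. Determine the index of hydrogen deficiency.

Atom tally by fragment:
  naphthalene ring system core → C:10 H:8
  (− 2 ring H displaced by substituents)
  + CN → C:1 N:1
  + SCH3 → C:1 H:3 S:1
Element totals:
  C: 12
  H: 9
  N: 1
  S: 1
Molecular formula: C12H9NS.
DoU = (2C + 2 + N − H − X) / 2 = (2·12 + 2 + 1 − 9 − 0) / 2 = 9.

9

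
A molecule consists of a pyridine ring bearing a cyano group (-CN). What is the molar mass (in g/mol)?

104.11 g/mol

Atom tally by fragment:
  pyridine ring core → C:5 H:5 N:1
  (− 1 ring H displaced by substituents)
  + CN → C:1 N:1
Element totals:
  C: 6
  H: 4
  N: 2
Molecular formula: C6H4N2.
  M = 6(12.011) + 4(1.008) + 2(14.007)
    = 72.066 + 4.032 + 28.014 = 104.112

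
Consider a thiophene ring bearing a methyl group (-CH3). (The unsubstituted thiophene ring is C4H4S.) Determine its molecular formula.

Atom tally by fragment:
  thiophene ring core → C:4 H:4 S:1
  (− 1 ring H displaced by substituents)
  + CH3 → C:1 H:3
Element totals:
  C: 5
  H: 6
  S: 1

C5H6S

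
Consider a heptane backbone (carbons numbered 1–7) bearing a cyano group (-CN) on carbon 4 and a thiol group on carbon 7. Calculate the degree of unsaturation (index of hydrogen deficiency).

2

Atom tally by fragment:
  CH3 → C:1 H:3
  CH2 → C:1 H:2
  CH2 → C:1 H:2
  CH(CN) → C:2 H:1 N:1
  CH2 → C:1 H:2
  CH2 → C:1 H:2
  CH2SH → C:1 H:3 S:1
Element totals:
  C: 8
  H: 15
  N: 1
  S: 1
Molecular formula: C8H15NS.
DoU = (2C + 2 + N − H − X) / 2 = (2·8 + 2 + 1 − 15 − 0) / 2 = 2.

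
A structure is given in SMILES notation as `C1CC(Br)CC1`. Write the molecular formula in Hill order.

Atom tally by fragment:
  cyclopentane ring core → C:5 H:10
  (− 1 ring H displaced by substituents)
  + Br → Br:1
Element totals:
  C: 5
  H: 9
  Br: 1

C5H9Br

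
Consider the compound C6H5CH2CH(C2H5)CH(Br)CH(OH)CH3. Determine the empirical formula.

C13H19BrO

Element totals:
  C: 13
  H: 19
  Br: 1
  O: 1
Molecular formula: C13H19BrO.
gcd of subscripts (1, 13, 19, 1) = 1, so the empirical formula equals the molecular formula.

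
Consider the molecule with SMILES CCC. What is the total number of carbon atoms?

Atom tally by fragment:
  CH3 → C:1 H:3
  CH2 → C:1 H:2
  CH3 → C:1 H:3
Element totals:
  C: 3
  H: 8

3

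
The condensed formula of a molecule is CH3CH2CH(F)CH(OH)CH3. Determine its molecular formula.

C5H11FO

Atom tally by fragment:
  CH3 → C:1 H:3
  CH2 → C:1 H:2
  CH(F) → C:1 H:1 F:1
  CH(OH) → C:1 H:2 O:1
  CH3 → C:1 H:3
Element totals:
  C: 5
  H: 11
  F: 1
  O: 1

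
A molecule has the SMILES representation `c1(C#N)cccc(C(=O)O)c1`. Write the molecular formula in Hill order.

Atom tally by fragment:
  benzene ring core → C:6 H:6
  (− 2 ring H displaced by substituents)
  + CN → C:1 N:1
  + COOH → C:1 H:1 O:2
Element totals:
  C: 8
  H: 5
  N: 1
  O: 2

C8H5NO2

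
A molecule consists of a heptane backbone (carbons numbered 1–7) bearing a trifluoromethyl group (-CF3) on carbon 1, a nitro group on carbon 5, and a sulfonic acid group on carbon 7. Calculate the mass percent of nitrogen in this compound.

4.78%

Atom tally by fragment:
  F3CCH2 → C:2 H:2 F:3
  CH2 → C:1 H:2
  CH2 → C:1 H:2
  CH2 → C:1 H:2
  CH(NO2) → C:1 H:1 N:1 O:2
  CH2 → C:1 H:2
  CH2SO3H → C:1 H:3 S:1 O:3
Element totals:
  C: 8
  H: 14
  F: 3
  N: 1
  O: 5
  S: 1
Molecular formula: C8H14F3NO5S.
Molar mass = 293.256 g/mol.
Mass from N: 1 × 14.007 = 14.007 g/mol.
%N = 14.007 / 293.256 × 100 = 4.78%.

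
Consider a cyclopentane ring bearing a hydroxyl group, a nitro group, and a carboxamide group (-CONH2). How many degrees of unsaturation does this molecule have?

Atom tally by fragment:
  cyclopentane ring core → C:5 H:10
  (− 3 ring H displaced by substituents)
  + OH → O:1 H:1
  + NO2 → N:1 O:2
  + CONH2 → C:1 H:2 O:1 N:1
Element totals:
  C: 6
  H: 10
  N: 2
  O: 4
Molecular formula: C6H10N2O4.
DoU = (2C + 2 + N − H − X) / 2 = (2·6 + 2 + 2 − 10 − 0) / 2 = 3.

3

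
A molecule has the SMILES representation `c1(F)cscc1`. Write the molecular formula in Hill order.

Atom tally by fragment:
  thiophene ring core → C:4 H:4 S:1
  (− 1 ring H displaced by substituents)
  + F → F:1
Element totals:
  C: 4
  H: 3
  F: 1
  S: 1

C4H3FS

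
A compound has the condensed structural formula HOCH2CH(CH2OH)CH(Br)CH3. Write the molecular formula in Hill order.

C5H11BrO2

Atom tally by fragment:
  HOCH2 → C:1 H:3 O:1
  CH(CH2OH) → C:2 H:4 O:1
  CH(Br) → C:1 H:1 Br:1
  CH3 → C:1 H:3
Element totals:
  C: 5
  H: 11
  Br: 1
  O: 2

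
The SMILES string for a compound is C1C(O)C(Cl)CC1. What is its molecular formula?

C5H9ClO

Atom tally by fragment:
  cyclopentane ring core → C:5 H:10
  (− 2 ring H displaced by substituents)
  + OH → O:1 H:1
  + Cl → Cl:1
Element totals:
  C: 5
  H: 9
  Cl: 1
  O: 1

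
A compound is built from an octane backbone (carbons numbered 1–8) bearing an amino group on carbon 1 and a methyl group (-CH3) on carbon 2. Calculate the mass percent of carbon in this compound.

75.45%

Atom tally by fragment:
  H2NCH2 → C:1 H:4 N:1
  CH(CH3) → C:2 H:4
  CH2 → C:1 H:2
  CH2 → C:1 H:2
  CH2 → C:1 H:2
  CH2 → C:1 H:2
  CH2 → C:1 H:2
  CH3 → C:1 H:3
Element totals:
  C: 9
  H: 21
  N: 1
Molecular formula: C9H21N.
Molar mass = 143.274 g/mol.
Mass from C: 9 × 12.011 = 108.099 g/mol.
%C = 108.099 / 143.274 × 100 = 75.45%.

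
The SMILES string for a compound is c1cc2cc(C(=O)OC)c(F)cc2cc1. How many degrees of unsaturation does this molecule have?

8

Atom tally by fragment:
  naphthalene ring system core → C:10 H:8
  (− 2 ring H displaced by substituents)
  + COOCH3 → C:2 H:3 O:2
  + F → F:1
Element totals:
  C: 12
  H: 9
  F: 1
  O: 2
Molecular formula: C12H9FO2.
DoU = (2C + 2 + N − H − X) / 2 = (2·12 + 2 + 0 − 9 − 1) / 2 = 8.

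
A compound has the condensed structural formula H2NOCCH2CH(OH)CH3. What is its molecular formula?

C4H9NO2

Atom tally by fragment:
  H2NOCCH2 → C:2 H:4 O:1 N:1
  CH(OH) → C:1 H:2 O:1
  CH3 → C:1 H:3
Element totals:
  C: 4
  H: 9
  N: 1
  O: 2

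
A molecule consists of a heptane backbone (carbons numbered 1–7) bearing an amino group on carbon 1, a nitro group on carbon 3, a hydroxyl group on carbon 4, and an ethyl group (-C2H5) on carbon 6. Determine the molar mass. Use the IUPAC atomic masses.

204.27 g/mol

Atom tally by fragment:
  H2NCH2 → C:1 H:4 N:1
  CH2 → C:1 H:2
  CH(NO2) → C:1 H:1 N:1 O:2
  CH(OH) → C:1 H:2 O:1
  CH2 → C:1 H:2
  CH(C2H5) → C:3 H:6
  CH3 → C:1 H:3
Element totals:
  C: 9
  H: 20
  N: 2
  O: 3
Molecular formula: C9H20N2O3.
  M = 9(12.011) + 20(1.008) + 2(14.007) + 3(15.999)
    = 108.099 + 20.160 + 28.014 + 47.997 = 204.270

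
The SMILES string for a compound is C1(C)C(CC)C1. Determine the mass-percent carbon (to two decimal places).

85.63%

Atom tally by fragment:
  cyclopropane ring core → C:3 H:6
  (− 2 ring H displaced by substituents)
  + CH3 → C:1 H:3
  + C2H5 → C:2 H:5
Element totals:
  C: 6
  H: 12
Molecular formula: C6H12.
Molar mass = 84.162 g/mol.
Mass from C: 6 × 12.011 = 72.066 g/mol.
%C = 72.066 / 84.162 × 100 = 85.63%.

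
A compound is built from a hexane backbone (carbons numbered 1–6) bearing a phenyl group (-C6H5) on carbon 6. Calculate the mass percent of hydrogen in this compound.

Atom tally by fragment:
  CH3 → C:1 H:3
  CH2 → C:1 H:2
  CH2 → C:1 H:2
  CH2 → C:1 H:2
  CH2 → C:1 H:2
  CH2C6H5 → C:7 H:7
Element totals:
  C: 12
  H: 18
Molecular formula: C12H18.
Molar mass = 162.276 g/mol.
Mass from H: 18 × 1.008 = 18.144 g/mol.
%H = 18.144 / 162.276 × 100 = 11.18%.

11.18%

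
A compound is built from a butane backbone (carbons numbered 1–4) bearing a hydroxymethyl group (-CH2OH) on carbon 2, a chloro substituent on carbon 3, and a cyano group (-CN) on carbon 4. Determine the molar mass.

Atom tally by fragment:
  CH3 → C:1 H:3
  CH(CH2OH) → C:2 H:4 O:1
  CH(Cl) → C:1 H:1 Cl:1
  CH2CN → C:2 H:2 N:1
Element totals:
  C: 6
  H: 10
  Cl: 1
  N: 1
  O: 1
Molecular formula: C6H10ClNO.
  M = 6(12.011) + 10(1.008) + 35.45 + 14.007 + 15.999
    = 72.066 + 10.080 + 35.450 + 14.007 + 15.999 = 147.602

147.60 g/mol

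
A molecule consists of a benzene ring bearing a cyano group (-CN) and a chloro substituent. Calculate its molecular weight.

137.57 g/mol

Atom tally by fragment:
  benzene ring core → C:6 H:6
  (− 2 ring H displaced by substituents)
  + CN → C:1 N:1
  + Cl → Cl:1
Element totals:
  C: 7
  H: 4
  Cl: 1
  N: 1
Molecular formula: C7H4ClN.
  M = 7(12.011) + 4(1.008) + 35.45 + 14.007
    = 84.077 + 4.032 + 35.450 + 14.007 = 137.566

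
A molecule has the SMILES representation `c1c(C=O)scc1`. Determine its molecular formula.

C5H4OS

Atom tally by fragment:
  thiophene ring core → C:4 H:4 S:1
  (− 1 ring H displaced by substituents)
  + CHO → C:1 H:1 O:1
Element totals:
  C: 5
  H: 4
  O: 1
  S: 1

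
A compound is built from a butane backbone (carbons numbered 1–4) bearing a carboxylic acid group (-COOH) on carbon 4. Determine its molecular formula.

Atom tally by fragment:
  CH3 → C:1 H:3
  CH2 → C:1 H:2
  CH2 → C:1 H:2
  CH2COOH → C:2 H:3 O:2
Element totals:
  C: 5
  H: 10
  O: 2

C5H10O2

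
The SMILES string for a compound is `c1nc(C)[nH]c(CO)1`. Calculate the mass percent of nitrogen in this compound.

Atom tally by fragment:
  imidazole ring core → C:3 H:4 N:2
  (− 2 ring H displaced by substituents)
  + CH3 → C:1 H:3
  + CH2OH → C:1 H:3 O:1
Element totals:
  C: 5
  H: 8
  N: 2
  O: 1
Molecular formula: C5H8N2O.
Molar mass = 112.132 g/mol.
Mass from N: 2 × 14.007 = 28.014 g/mol.
%N = 28.014 / 112.132 × 100 = 24.98%.

24.98%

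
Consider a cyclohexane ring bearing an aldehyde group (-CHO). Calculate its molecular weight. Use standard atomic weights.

112.17 g/mol

Atom tally by fragment:
  cyclohexane ring core → C:6 H:12
  (− 1 ring H displaced by substituents)
  + CHO → C:1 H:1 O:1
Element totals:
  C: 7
  H: 12
  O: 1
Molecular formula: C7H12O.
  M = 7(12.011) + 12(1.008) + 15.999
    = 84.077 + 12.096 + 15.999 = 112.172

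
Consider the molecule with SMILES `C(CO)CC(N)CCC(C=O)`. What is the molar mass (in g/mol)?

Atom tally by fragment:
  HOCH2CH2 → C:2 H:5 O:1
  CH2 → C:1 H:2
  CH(NH2) → C:1 H:3 N:1
  CH2 → C:1 H:2
  CH2 → C:1 H:2
  CH2CHO → C:2 H:3 O:1
Element totals:
  C: 8
  H: 17
  N: 1
  O: 2
Molecular formula: C8H17NO2.
  M = 8(12.011) + 17(1.008) + 14.007 + 2(15.999)
    = 96.088 + 17.136 + 14.007 + 31.998 = 159.229

159.23 g/mol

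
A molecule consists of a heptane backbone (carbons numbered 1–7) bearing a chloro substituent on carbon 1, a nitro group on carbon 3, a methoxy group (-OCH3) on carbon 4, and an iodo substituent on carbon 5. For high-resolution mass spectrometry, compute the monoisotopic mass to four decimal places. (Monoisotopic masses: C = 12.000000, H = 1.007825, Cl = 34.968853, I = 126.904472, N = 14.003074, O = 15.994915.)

Atom tally by fragment:
  ClCH2 → C:1 H:2 Cl:1
  CH2 → C:1 H:2
  CH(NO2) → C:1 H:1 N:1 O:2
  CH(OCH3) → C:2 H:4 O:1
  CH(I) → C:1 H:1 I:1
  CH2 → C:1 H:2
  CH3 → C:1 H:3
Element totals:
  C: 8
  H: 15
  Cl: 1
  I: 1
  N: 1
  O: 3
Molecular formula: C8H15ClINO3.
  M = 8(12.0) + 15(1.007825) + 34.968853 + 126.904472 + 14.003074 + 3(15.994915)
    = 96.000000 + 15.117375 + 34.968853 + 126.904472 + 14.003074 + 47.984745 = 334.978519

334.9785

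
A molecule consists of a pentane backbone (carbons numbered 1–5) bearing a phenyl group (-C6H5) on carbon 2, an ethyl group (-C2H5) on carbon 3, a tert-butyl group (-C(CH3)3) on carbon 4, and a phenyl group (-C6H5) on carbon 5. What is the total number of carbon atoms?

23

Atom tally by fragment:
  CH3 → C:1 H:3
  CH(C6H5) → C:7 H:6
  CH(C2H5) → C:3 H:6
  CH(C(CH3)3) → C:5 H:10
  CH2C6H5 → C:7 H:7
Element totals:
  C: 23
  H: 32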